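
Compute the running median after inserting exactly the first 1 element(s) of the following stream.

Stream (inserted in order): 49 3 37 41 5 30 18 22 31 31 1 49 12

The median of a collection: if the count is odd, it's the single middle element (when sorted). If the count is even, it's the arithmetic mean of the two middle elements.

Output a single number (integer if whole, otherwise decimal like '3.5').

Answer: 49

Derivation:
Step 1: insert 49 -> lo=[49] (size 1, max 49) hi=[] (size 0) -> median=49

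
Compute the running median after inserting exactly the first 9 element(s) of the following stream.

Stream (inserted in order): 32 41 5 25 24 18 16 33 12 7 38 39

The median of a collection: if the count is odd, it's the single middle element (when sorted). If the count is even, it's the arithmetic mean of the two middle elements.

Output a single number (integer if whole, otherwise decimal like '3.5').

Step 1: insert 32 -> lo=[32] (size 1, max 32) hi=[] (size 0) -> median=32
Step 2: insert 41 -> lo=[32] (size 1, max 32) hi=[41] (size 1, min 41) -> median=36.5
Step 3: insert 5 -> lo=[5, 32] (size 2, max 32) hi=[41] (size 1, min 41) -> median=32
Step 4: insert 25 -> lo=[5, 25] (size 2, max 25) hi=[32, 41] (size 2, min 32) -> median=28.5
Step 5: insert 24 -> lo=[5, 24, 25] (size 3, max 25) hi=[32, 41] (size 2, min 32) -> median=25
Step 6: insert 18 -> lo=[5, 18, 24] (size 3, max 24) hi=[25, 32, 41] (size 3, min 25) -> median=24.5
Step 7: insert 16 -> lo=[5, 16, 18, 24] (size 4, max 24) hi=[25, 32, 41] (size 3, min 25) -> median=24
Step 8: insert 33 -> lo=[5, 16, 18, 24] (size 4, max 24) hi=[25, 32, 33, 41] (size 4, min 25) -> median=24.5
Step 9: insert 12 -> lo=[5, 12, 16, 18, 24] (size 5, max 24) hi=[25, 32, 33, 41] (size 4, min 25) -> median=24

Answer: 24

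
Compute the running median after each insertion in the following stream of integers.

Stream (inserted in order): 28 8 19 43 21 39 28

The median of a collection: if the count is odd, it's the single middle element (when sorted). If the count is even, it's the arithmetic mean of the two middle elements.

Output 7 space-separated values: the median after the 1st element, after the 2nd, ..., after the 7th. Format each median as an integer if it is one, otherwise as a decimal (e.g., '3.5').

Step 1: insert 28 -> lo=[28] (size 1, max 28) hi=[] (size 0) -> median=28
Step 2: insert 8 -> lo=[8] (size 1, max 8) hi=[28] (size 1, min 28) -> median=18
Step 3: insert 19 -> lo=[8, 19] (size 2, max 19) hi=[28] (size 1, min 28) -> median=19
Step 4: insert 43 -> lo=[8, 19] (size 2, max 19) hi=[28, 43] (size 2, min 28) -> median=23.5
Step 5: insert 21 -> lo=[8, 19, 21] (size 3, max 21) hi=[28, 43] (size 2, min 28) -> median=21
Step 6: insert 39 -> lo=[8, 19, 21] (size 3, max 21) hi=[28, 39, 43] (size 3, min 28) -> median=24.5
Step 7: insert 28 -> lo=[8, 19, 21, 28] (size 4, max 28) hi=[28, 39, 43] (size 3, min 28) -> median=28

Answer: 28 18 19 23.5 21 24.5 28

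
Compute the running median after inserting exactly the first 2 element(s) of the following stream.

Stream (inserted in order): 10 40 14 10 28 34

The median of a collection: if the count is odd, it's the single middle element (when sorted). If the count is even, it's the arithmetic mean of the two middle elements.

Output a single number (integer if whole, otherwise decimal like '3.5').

Step 1: insert 10 -> lo=[10] (size 1, max 10) hi=[] (size 0) -> median=10
Step 2: insert 40 -> lo=[10] (size 1, max 10) hi=[40] (size 1, min 40) -> median=25

Answer: 25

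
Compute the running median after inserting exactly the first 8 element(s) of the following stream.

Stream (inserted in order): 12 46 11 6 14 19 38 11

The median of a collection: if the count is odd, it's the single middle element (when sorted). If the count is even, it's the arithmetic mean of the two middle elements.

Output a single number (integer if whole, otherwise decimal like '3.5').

Answer: 13

Derivation:
Step 1: insert 12 -> lo=[12] (size 1, max 12) hi=[] (size 0) -> median=12
Step 2: insert 46 -> lo=[12] (size 1, max 12) hi=[46] (size 1, min 46) -> median=29
Step 3: insert 11 -> lo=[11, 12] (size 2, max 12) hi=[46] (size 1, min 46) -> median=12
Step 4: insert 6 -> lo=[6, 11] (size 2, max 11) hi=[12, 46] (size 2, min 12) -> median=11.5
Step 5: insert 14 -> lo=[6, 11, 12] (size 3, max 12) hi=[14, 46] (size 2, min 14) -> median=12
Step 6: insert 19 -> lo=[6, 11, 12] (size 3, max 12) hi=[14, 19, 46] (size 3, min 14) -> median=13
Step 7: insert 38 -> lo=[6, 11, 12, 14] (size 4, max 14) hi=[19, 38, 46] (size 3, min 19) -> median=14
Step 8: insert 11 -> lo=[6, 11, 11, 12] (size 4, max 12) hi=[14, 19, 38, 46] (size 4, min 14) -> median=13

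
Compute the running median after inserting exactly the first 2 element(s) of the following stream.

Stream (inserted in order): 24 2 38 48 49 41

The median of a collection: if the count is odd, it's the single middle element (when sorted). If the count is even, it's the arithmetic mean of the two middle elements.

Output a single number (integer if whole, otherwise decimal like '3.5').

Step 1: insert 24 -> lo=[24] (size 1, max 24) hi=[] (size 0) -> median=24
Step 2: insert 2 -> lo=[2] (size 1, max 2) hi=[24] (size 1, min 24) -> median=13

Answer: 13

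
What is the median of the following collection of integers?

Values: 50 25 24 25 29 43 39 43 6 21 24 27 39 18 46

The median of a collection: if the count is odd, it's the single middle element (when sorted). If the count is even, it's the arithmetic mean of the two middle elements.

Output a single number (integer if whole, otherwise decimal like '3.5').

Answer: 27

Derivation:
Step 1: insert 50 -> lo=[50] (size 1, max 50) hi=[] (size 0) -> median=50
Step 2: insert 25 -> lo=[25] (size 1, max 25) hi=[50] (size 1, min 50) -> median=37.5
Step 3: insert 24 -> lo=[24, 25] (size 2, max 25) hi=[50] (size 1, min 50) -> median=25
Step 4: insert 25 -> lo=[24, 25] (size 2, max 25) hi=[25, 50] (size 2, min 25) -> median=25
Step 5: insert 29 -> lo=[24, 25, 25] (size 3, max 25) hi=[29, 50] (size 2, min 29) -> median=25
Step 6: insert 43 -> lo=[24, 25, 25] (size 3, max 25) hi=[29, 43, 50] (size 3, min 29) -> median=27
Step 7: insert 39 -> lo=[24, 25, 25, 29] (size 4, max 29) hi=[39, 43, 50] (size 3, min 39) -> median=29
Step 8: insert 43 -> lo=[24, 25, 25, 29] (size 4, max 29) hi=[39, 43, 43, 50] (size 4, min 39) -> median=34
Step 9: insert 6 -> lo=[6, 24, 25, 25, 29] (size 5, max 29) hi=[39, 43, 43, 50] (size 4, min 39) -> median=29
Step 10: insert 21 -> lo=[6, 21, 24, 25, 25] (size 5, max 25) hi=[29, 39, 43, 43, 50] (size 5, min 29) -> median=27
Step 11: insert 24 -> lo=[6, 21, 24, 24, 25, 25] (size 6, max 25) hi=[29, 39, 43, 43, 50] (size 5, min 29) -> median=25
Step 12: insert 27 -> lo=[6, 21, 24, 24, 25, 25] (size 6, max 25) hi=[27, 29, 39, 43, 43, 50] (size 6, min 27) -> median=26
Step 13: insert 39 -> lo=[6, 21, 24, 24, 25, 25, 27] (size 7, max 27) hi=[29, 39, 39, 43, 43, 50] (size 6, min 29) -> median=27
Step 14: insert 18 -> lo=[6, 18, 21, 24, 24, 25, 25] (size 7, max 25) hi=[27, 29, 39, 39, 43, 43, 50] (size 7, min 27) -> median=26
Step 15: insert 46 -> lo=[6, 18, 21, 24, 24, 25, 25, 27] (size 8, max 27) hi=[29, 39, 39, 43, 43, 46, 50] (size 7, min 29) -> median=27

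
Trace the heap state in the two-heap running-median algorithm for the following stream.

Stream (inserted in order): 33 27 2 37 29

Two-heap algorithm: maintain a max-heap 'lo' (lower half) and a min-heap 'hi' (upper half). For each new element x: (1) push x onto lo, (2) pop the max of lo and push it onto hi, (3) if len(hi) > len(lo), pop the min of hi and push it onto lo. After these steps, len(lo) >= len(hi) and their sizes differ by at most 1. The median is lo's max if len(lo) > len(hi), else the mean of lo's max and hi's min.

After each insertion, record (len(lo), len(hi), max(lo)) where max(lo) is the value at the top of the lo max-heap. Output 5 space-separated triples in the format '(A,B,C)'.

Answer: (1,0,33) (1,1,27) (2,1,27) (2,2,27) (3,2,29)

Derivation:
Step 1: insert 33 -> lo=[33] hi=[] -> (len(lo)=1, len(hi)=0, max(lo)=33)
Step 2: insert 27 -> lo=[27] hi=[33] -> (len(lo)=1, len(hi)=1, max(lo)=27)
Step 3: insert 2 -> lo=[2, 27] hi=[33] -> (len(lo)=2, len(hi)=1, max(lo)=27)
Step 4: insert 37 -> lo=[2, 27] hi=[33, 37] -> (len(lo)=2, len(hi)=2, max(lo)=27)
Step 5: insert 29 -> lo=[2, 27, 29] hi=[33, 37] -> (len(lo)=3, len(hi)=2, max(lo)=29)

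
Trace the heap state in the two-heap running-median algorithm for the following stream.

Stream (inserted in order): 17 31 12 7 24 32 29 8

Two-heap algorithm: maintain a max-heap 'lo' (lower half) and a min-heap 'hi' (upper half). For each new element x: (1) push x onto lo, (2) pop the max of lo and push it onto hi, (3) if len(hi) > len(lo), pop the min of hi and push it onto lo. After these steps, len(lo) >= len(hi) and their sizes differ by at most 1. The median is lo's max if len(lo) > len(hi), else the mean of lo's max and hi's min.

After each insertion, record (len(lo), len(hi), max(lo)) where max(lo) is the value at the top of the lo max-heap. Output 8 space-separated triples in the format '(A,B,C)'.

Answer: (1,0,17) (1,1,17) (2,1,17) (2,2,12) (3,2,17) (3,3,17) (4,3,24) (4,4,17)

Derivation:
Step 1: insert 17 -> lo=[17] hi=[] -> (len(lo)=1, len(hi)=0, max(lo)=17)
Step 2: insert 31 -> lo=[17] hi=[31] -> (len(lo)=1, len(hi)=1, max(lo)=17)
Step 3: insert 12 -> lo=[12, 17] hi=[31] -> (len(lo)=2, len(hi)=1, max(lo)=17)
Step 4: insert 7 -> lo=[7, 12] hi=[17, 31] -> (len(lo)=2, len(hi)=2, max(lo)=12)
Step 5: insert 24 -> lo=[7, 12, 17] hi=[24, 31] -> (len(lo)=3, len(hi)=2, max(lo)=17)
Step 6: insert 32 -> lo=[7, 12, 17] hi=[24, 31, 32] -> (len(lo)=3, len(hi)=3, max(lo)=17)
Step 7: insert 29 -> lo=[7, 12, 17, 24] hi=[29, 31, 32] -> (len(lo)=4, len(hi)=3, max(lo)=24)
Step 8: insert 8 -> lo=[7, 8, 12, 17] hi=[24, 29, 31, 32] -> (len(lo)=4, len(hi)=4, max(lo)=17)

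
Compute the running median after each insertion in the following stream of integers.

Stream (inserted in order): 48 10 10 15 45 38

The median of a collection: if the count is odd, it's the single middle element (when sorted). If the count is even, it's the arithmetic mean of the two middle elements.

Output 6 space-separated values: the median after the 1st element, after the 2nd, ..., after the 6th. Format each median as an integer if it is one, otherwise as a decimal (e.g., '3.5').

Step 1: insert 48 -> lo=[48] (size 1, max 48) hi=[] (size 0) -> median=48
Step 2: insert 10 -> lo=[10] (size 1, max 10) hi=[48] (size 1, min 48) -> median=29
Step 3: insert 10 -> lo=[10, 10] (size 2, max 10) hi=[48] (size 1, min 48) -> median=10
Step 4: insert 15 -> lo=[10, 10] (size 2, max 10) hi=[15, 48] (size 2, min 15) -> median=12.5
Step 5: insert 45 -> lo=[10, 10, 15] (size 3, max 15) hi=[45, 48] (size 2, min 45) -> median=15
Step 6: insert 38 -> lo=[10, 10, 15] (size 3, max 15) hi=[38, 45, 48] (size 3, min 38) -> median=26.5

Answer: 48 29 10 12.5 15 26.5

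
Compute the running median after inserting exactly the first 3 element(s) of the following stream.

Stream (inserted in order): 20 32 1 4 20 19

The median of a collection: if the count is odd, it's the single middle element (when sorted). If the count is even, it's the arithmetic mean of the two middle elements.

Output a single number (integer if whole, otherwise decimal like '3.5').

Answer: 20

Derivation:
Step 1: insert 20 -> lo=[20] (size 1, max 20) hi=[] (size 0) -> median=20
Step 2: insert 32 -> lo=[20] (size 1, max 20) hi=[32] (size 1, min 32) -> median=26
Step 3: insert 1 -> lo=[1, 20] (size 2, max 20) hi=[32] (size 1, min 32) -> median=20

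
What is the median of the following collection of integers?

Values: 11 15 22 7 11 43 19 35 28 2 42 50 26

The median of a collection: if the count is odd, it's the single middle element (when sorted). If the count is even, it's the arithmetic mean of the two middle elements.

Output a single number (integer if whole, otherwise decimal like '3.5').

Step 1: insert 11 -> lo=[11] (size 1, max 11) hi=[] (size 0) -> median=11
Step 2: insert 15 -> lo=[11] (size 1, max 11) hi=[15] (size 1, min 15) -> median=13
Step 3: insert 22 -> lo=[11, 15] (size 2, max 15) hi=[22] (size 1, min 22) -> median=15
Step 4: insert 7 -> lo=[7, 11] (size 2, max 11) hi=[15, 22] (size 2, min 15) -> median=13
Step 5: insert 11 -> lo=[7, 11, 11] (size 3, max 11) hi=[15, 22] (size 2, min 15) -> median=11
Step 6: insert 43 -> lo=[7, 11, 11] (size 3, max 11) hi=[15, 22, 43] (size 3, min 15) -> median=13
Step 7: insert 19 -> lo=[7, 11, 11, 15] (size 4, max 15) hi=[19, 22, 43] (size 3, min 19) -> median=15
Step 8: insert 35 -> lo=[7, 11, 11, 15] (size 4, max 15) hi=[19, 22, 35, 43] (size 4, min 19) -> median=17
Step 9: insert 28 -> lo=[7, 11, 11, 15, 19] (size 5, max 19) hi=[22, 28, 35, 43] (size 4, min 22) -> median=19
Step 10: insert 2 -> lo=[2, 7, 11, 11, 15] (size 5, max 15) hi=[19, 22, 28, 35, 43] (size 5, min 19) -> median=17
Step 11: insert 42 -> lo=[2, 7, 11, 11, 15, 19] (size 6, max 19) hi=[22, 28, 35, 42, 43] (size 5, min 22) -> median=19
Step 12: insert 50 -> lo=[2, 7, 11, 11, 15, 19] (size 6, max 19) hi=[22, 28, 35, 42, 43, 50] (size 6, min 22) -> median=20.5
Step 13: insert 26 -> lo=[2, 7, 11, 11, 15, 19, 22] (size 7, max 22) hi=[26, 28, 35, 42, 43, 50] (size 6, min 26) -> median=22

Answer: 22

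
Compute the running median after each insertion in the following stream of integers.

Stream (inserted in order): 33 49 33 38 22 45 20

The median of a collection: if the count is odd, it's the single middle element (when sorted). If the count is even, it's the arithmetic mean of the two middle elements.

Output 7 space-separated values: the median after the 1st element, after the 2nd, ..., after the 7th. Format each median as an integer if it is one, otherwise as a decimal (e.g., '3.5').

Answer: 33 41 33 35.5 33 35.5 33

Derivation:
Step 1: insert 33 -> lo=[33] (size 1, max 33) hi=[] (size 0) -> median=33
Step 2: insert 49 -> lo=[33] (size 1, max 33) hi=[49] (size 1, min 49) -> median=41
Step 3: insert 33 -> lo=[33, 33] (size 2, max 33) hi=[49] (size 1, min 49) -> median=33
Step 4: insert 38 -> lo=[33, 33] (size 2, max 33) hi=[38, 49] (size 2, min 38) -> median=35.5
Step 5: insert 22 -> lo=[22, 33, 33] (size 3, max 33) hi=[38, 49] (size 2, min 38) -> median=33
Step 6: insert 45 -> lo=[22, 33, 33] (size 3, max 33) hi=[38, 45, 49] (size 3, min 38) -> median=35.5
Step 7: insert 20 -> lo=[20, 22, 33, 33] (size 4, max 33) hi=[38, 45, 49] (size 3, min 38) -> median=33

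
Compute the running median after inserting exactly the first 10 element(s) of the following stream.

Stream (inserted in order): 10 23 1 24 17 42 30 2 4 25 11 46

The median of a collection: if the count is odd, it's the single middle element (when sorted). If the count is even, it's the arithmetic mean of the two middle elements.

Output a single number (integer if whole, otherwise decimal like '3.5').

Answer: 20

Derivation:
Step 1: insert 10 -> lo=[10] (size 1, max 10) hi=[] (size 0) -> median=10
Step 2: insert 23 -> lo=[10] (size 1, max 10) hi=[23] (size 1, min 23) -> median=16.5
Step 3: insert 1 -> lo=[1, 10] (size 2, max 10) hi=[23] (size 1, min 23) -> median=10
Step 4: insert 24 -> lo=[1, 10] (size 2, max 10) hi=[23, 24] (size 2, min 23) -> median=16.5
Step 5: insert 17 -> lo=[1, 10, 17] (size 3, max 17) hi=[23, 24] (size 2, min 23) -> median=17
Step 6: insert 42 -> lo=[1, 10, 17] (size 3, max 17) hi=[23, 24, 42] (size 3, min 23) -> median=20
Step 7: insert 30 -> lo=[1, 10, 17, 23] (size 4, max 23) hi=[24, 30, 42] (size 3, min 24) -> median=23
Step 8: insert 2 -> lo=[1, 2, 10, 17] (size 4, max 17) hi=[23, 24, 30, 42] (size 4, min 23) -> median=20
Step 9: insert 4 -> lo=[1, 2, 4, 10, 17] (size 5, max 17) hi=[23, 24, 30, 42] (size 4, min 23) -> median=17
Step 10: insert 25 -> lo=[1, 2, 4, 10, 17] (size 5, max 17) hi=[23, 24, 25, 30, 42] (size 5, min 23) -> median=20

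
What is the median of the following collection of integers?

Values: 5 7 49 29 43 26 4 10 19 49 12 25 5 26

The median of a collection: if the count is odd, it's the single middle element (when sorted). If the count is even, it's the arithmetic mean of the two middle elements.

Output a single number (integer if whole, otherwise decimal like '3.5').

Answer: 22

Derivation:
Step 1: insert 5 -> lo=[5] (size 1, max 5) hi=[] (size 0) -> median=5
Step 2: insert 7 -> lo=[5] (size 1, max 5) hi=[7] (size 1, min 7) -> median=6
Step 3: insert 49 -> lo=[5, 7] (size 2, max 7) hi=[49] (size 1, min 49) -> median=7
Step 4: insert 29 -> lo=[5, 7] (size 2, max 7) hi=[29, 49] (size 2, min 29) -> median=18
Step 5: insert 43 -> lo=[5, 7, 29] (size 3, max 29) hi=[43, 49] (size 2, min 43) -> median=29
Step 6: insert 26 -> lo=[5, 7, 26] (size 3, max 26) hi=[29, 43, 49] (size 3, min 29) -> median=27.5
Step 7: insert 4 -> lo=[4, 5, 7, 26] (size 4, max 26) hi=[29, 43, 49] (size 3, min 29) -> median=26
Step 8: insert 10 -> lo=[4, 5, 7, 10] (size 4, max 10) hi=[26, 29, 43, 49] (size 4, min 26) -> median=18
Step 9: insert 19 -> lo=[4, 5, 7, 10, 19] (size 5, max 19) hi=[26, 29, 43, 49] (size 4, min 26) -> median=19
Step 10: insert 49 -> lo=[4, 5, 7, 10, 19] (size 5, max 19) hi=[26, 29, 43, 49, 49] (size 5, min 26) -> median=22.5
Step 11: insert 12 -> lo=[4, 5, 7, 10, 12, 19] (size 6, max 19) hi=[26, 29, 43, 49, 49] (size 5, min 26) -> median=19
Step 12: insert 25 -> lo=[4, 5, 7, 10, 12, 19] (size 6, max 19) hi=[25, 26, 29, 43, 49, 49] (size 6, min 25) -> median=22
Step 13: insert 5 -> lo=[4, 5, 5, 7, 10, 12, 19] (size 7, max 19) hi=[25, 26, 29, 43, 49, 49] (size 6, min 25) -> median=19
Step 14: insert 26 -> lo=[4, 5, 5, 7, 10, 12, 19] (size 7, max 19) hi=[25, 26, 26, 29, 43, 49, 49] (size 7, min 25) -> median=22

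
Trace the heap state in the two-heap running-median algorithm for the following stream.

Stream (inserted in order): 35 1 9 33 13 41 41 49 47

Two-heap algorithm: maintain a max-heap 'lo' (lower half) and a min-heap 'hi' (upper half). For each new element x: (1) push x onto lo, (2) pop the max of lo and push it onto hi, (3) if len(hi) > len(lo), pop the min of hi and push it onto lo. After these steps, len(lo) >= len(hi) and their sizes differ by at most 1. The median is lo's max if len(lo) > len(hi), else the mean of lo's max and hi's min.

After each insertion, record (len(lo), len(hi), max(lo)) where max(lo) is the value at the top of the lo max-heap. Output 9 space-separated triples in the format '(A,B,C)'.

Answer: (1,0,35) (1,1,1) (2,1,9) (2,2,9) (3,2,13) (3,3,13) (4,3,33) (4,4,33) (5,4,35)

Derivation:
Step 1: insert 35 -> lo=[35] hi=[] -> (len(lo)=1, len(hi)=0, max(lo)=35)
Step 2: insert 1 -> lo=[1] hi=[35] -> (len(lo)=1, len(hi)=1, max(lo)=1)
Step 3: insert 9 -> lo=[1, 9] hi=[35] -> (len(lo)=2, len(hi)=1, max(lo)=9)
Step 4: insert 33 -> lo=[1, 9] hi=[33, 35] -> (len(lo)=2, len(hi)=2, max(lo)=9)
Step 5: insert 13 -> lo=[1, 9, 13] hi=[33, 35] -> (len(lo)=3, len(hi)=2, max(lo)=13)
Step 6: insert 41 -> lo=[1, 9, 13] hi=[33, 35, 41] -> (len(lo)=3, len(hi)=3, max(lo)=13)
Step 7: insert 41 -> lo=[1, 9, 13, 33] hi=[35, 41, 41] -> (len(lo)=4, len(hi)=3, max(lo)=33)
Step 8: insert 49 -> lo=[1, 9, 13, 33] hi=[35, 41, 41, 49] -> (len(lo)=4, len(hi)=4, max(lo)=33)
Step 9: insert 47 -> lo=[1, 9, 13, 33, 35] hi=[41, 41, 47, 49] -> (len(lo)=5, len(hi)=4, max(lo)=35)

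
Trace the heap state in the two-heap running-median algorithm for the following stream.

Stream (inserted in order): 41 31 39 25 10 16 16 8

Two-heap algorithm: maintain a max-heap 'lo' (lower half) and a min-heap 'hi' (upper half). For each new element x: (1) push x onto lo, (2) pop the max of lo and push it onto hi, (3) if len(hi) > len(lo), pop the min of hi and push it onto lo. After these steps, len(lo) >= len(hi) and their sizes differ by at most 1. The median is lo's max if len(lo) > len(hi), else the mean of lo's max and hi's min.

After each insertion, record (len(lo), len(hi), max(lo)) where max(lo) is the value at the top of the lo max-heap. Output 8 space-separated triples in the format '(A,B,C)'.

Answer: (1,0,41) (1,1,31) (2,1,39) (2,2,31) (3,2,31) (3,3,25) (4,3,25) (4,4,16)

Derivation:
Step 1: insert 41 -> lo=[41] hi=[] -> (len(lo)=1, len(hi)=0, max(lo)=41)
Step 2: insert 31 -> lo=[31] hi=[41] -> (len(lo)=1, len(hi)=1, max(lo)=31)
Step 3: insert 39 -> lo=[31, 39] hi=[41] -> (len(lo)=2, len(hi)=1, max(lo)=39)
Step 4: insert 25 -> lo=[25, 31] hi=[39, 41] -> (len(lo)=2, len(hi)=2, max(lo)=31)
Step 5: insert 10 -> lo=[10, 25, 31] hi=[39, 41] -> (len(lo)=3, len(hi)=2, max(lo)=31)
Step 6: insert 16 -> lo=[10, 16, 25] hi=[31, 39, 41] -> (len(lo)=3, len(hi)=3, max(lo)=25)
Step 7: insert 16 -> lo=[10, 16, 16, 25] hi=[31, 39, 41] -> (len(lo)=4, len(hi)=3, max(lo)=25)
Step 8: insert 8 -> lo=[8, 10, 16, 16] hi=[25, 31, 39, 41] -> (len(lo)=4, len(hi)=4, max(lo)=16)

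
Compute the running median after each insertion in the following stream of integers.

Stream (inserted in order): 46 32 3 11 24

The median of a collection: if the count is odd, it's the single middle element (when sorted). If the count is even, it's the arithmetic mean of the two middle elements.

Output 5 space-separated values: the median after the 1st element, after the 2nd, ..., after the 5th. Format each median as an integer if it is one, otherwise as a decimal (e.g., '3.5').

Step 1: insert 46 -> lo=[46] (size 1, max 46) hi=[] (size 0) -> median=46
Step 2: insert 32 -> lo=[32] (size 1, max 32) hi=[46] (size 1, min 46) -> median=39
Step 3: insert 3 -> lo=[3, 32] (size 2, max 32) hi=[46] (size 1, min 46) -> median=32
Step 4: insert 11 -> lo=[3, 11] (size 2, max 11) hi=[32, 46] (size 2, min 32) -> median=21.5
Step 5: insert 24 -> lo=[3, 11, 24] (size 3, max 24) hi=[32, 46] (size 2, min 32) -> median=24

Answer: 46 39 32 21.5 24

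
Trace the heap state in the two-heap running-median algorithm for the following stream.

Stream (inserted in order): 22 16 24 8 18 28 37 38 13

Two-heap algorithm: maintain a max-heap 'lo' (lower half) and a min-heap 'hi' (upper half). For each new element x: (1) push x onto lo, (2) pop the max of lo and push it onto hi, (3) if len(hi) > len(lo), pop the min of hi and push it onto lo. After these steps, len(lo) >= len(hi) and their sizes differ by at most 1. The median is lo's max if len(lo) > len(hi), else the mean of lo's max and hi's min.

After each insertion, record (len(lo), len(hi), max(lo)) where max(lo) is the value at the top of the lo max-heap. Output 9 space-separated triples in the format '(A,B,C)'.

Step 1: insert 22 -> lo=[22] hi=[] -> (len(lo)=1, len(hi)=0, max(lo)=22)
Step 2: insert 16 -> lo=[16] hi=[22] -> (len(lo)=1, len(hi)=1, max(lo)=16)
Step 3: insert 24 -> lo=[16, 22] hi=[24] -> (len(lo)=2, len(hi)=1, max(lo)=22)
Step 4: insert 8 -> lo=[8, 16] hi=[22, 24] -> (len(lo)=2, len(hi)=2, max(lo)=16)
Step 5: insert 18 -> lo=[8, 16, 18] hi=[22, 24] -> (len(lo)=3, len(hi)=2, max(lo)=18)
Step 6: insert 28 -> lo=[8, 16, 18] hi=[22, 24, 28] -> (len(lo)=3, len(hi)=3, max(lo)=18)
Step 7: insert 37 -> lo=[8, 16, 18, 22] hi=[24, 28, 37] -> (len(lo)=4, len(hi)=3, max(lo)=22)
Step 8: insert 38 -> lo=[8, 16, 18, 22] hi=[24, 28, 37, 38] -> (len(lo)=4, len(hi)=4, max(lo)=22)
Step 9: insert 13 -> lo=[8, 13, 16, 18, 22] hi=[24, 28, 37, 38] -> (len(lo)=5, len(hi)=4, max(lo)=22)

Answer: (1,0,22) (1,1,16) (2,1,22) (2,2,16) (3,2,18) (3,3,18) (4,3,22) (4,4,22) (5,4,22)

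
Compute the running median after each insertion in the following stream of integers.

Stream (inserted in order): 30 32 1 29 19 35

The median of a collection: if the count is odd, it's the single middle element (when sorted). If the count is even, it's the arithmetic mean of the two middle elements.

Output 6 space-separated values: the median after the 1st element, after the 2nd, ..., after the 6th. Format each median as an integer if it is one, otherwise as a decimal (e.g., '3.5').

Step 1: insert 30 -> lo=[30] (size 1, max 30) hi=[] (size 0) -> median=30
Step 2: insert 32 -> lo=[30] (size 1, max 30) hi=[32] (size 1, min 32) -> median=31
Step 3: insert 1 -> lo=[1, 30] (size 2, max 30) hi=[32] (size 1, min 32) -> median=30
Step 4: insert 29 -> lo=[1, 29] (size 2, max 29) hi=[30, 32] (size 2, min 30) -> median=29.5
Step 5: insert 19 -> lo=[1, 19, 29] (size 3, max 29) hi=[30, 32] (size 2, min 30) -> median=29
Step 6: insert 35 -> lo=[1, 19, 29] (size 3, max 29) hi=[30, 32, 35] (size 3, min 30) -> median=29.5

Answer: 30 31 30 29.5 29 29.5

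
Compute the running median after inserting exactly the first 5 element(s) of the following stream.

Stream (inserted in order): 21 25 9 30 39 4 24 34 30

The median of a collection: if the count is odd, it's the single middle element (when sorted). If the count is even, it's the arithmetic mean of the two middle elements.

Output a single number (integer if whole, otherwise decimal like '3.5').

Answer: 25

Derivation:
Step 1: insert 21 -> lo=[21] (size 1, max 21) hi=[] (size 0) -> median=21
Step 2: insert 25 -> lo=[21] (size 1, max 21) hi=[25] (size 1, min 25) -> median=23
Step 3: insert 9 -> lo=[9, 21] (size 2, max 21) hi=[25] (size 1, min 25) -> median=21
Step 4: insert 30 -> lo=[9, 21] (size 2, max 21) hi=[25, 30] (size 2, min 25) -> median=23
Step 5: insert 39 -> lo=[9, 21, 25] (size 3, max 25) hi=[30, 39] (size 2, min 30) -> median=25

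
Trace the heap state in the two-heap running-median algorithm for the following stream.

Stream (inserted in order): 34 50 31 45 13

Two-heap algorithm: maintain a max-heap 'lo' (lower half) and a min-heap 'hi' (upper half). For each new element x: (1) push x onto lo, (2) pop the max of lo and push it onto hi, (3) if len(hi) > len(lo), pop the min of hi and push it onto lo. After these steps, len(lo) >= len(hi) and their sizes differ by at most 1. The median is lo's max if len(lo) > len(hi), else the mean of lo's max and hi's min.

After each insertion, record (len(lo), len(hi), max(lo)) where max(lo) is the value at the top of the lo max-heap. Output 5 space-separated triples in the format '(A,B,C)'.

Answer: (1,0,34) (1,1,34) (2,1,34) (2,2,34) (3,2,34)

Derivation:
Step 1: insert 34 -> lo=[34] hi=[] -> (len(lo)=1, len(hi)=0, max(lo)=34)
Step 2: insert 50 -> lo=[34] hi=[50] -> (len(lo)=1, len(hi)=1, max(lo)=34)
Step 3: insert 31 -> lo=[31, 34] hi=[50] -> (len(lo)=2, len(hi)=1, max(lo)=34)
Step 4: insert 45 -> lo=[31, 34] hi=[45, 50] -> (len(lo)=2, len(hi)=2, max(lo)=34)
Step 5: insert 13 -> lo=[13, 31, 34] hi=[45, 50] -> (len(lo)=3, len(hi)=2, max(lo)=34)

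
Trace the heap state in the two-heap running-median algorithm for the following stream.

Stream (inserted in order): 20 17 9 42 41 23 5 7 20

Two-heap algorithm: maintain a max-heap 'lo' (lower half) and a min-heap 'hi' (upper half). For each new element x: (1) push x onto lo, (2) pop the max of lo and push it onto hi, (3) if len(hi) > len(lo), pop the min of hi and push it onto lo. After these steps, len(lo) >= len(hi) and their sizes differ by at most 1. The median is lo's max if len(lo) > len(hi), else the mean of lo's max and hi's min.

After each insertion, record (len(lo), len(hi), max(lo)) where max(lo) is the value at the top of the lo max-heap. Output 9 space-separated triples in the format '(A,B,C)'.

Step 1: insert 20 -> lo=[20] hi=[] -> (len(lo)=1, len(hi)=0, max(lo)=20)
Step 2: insert 17 -> lo=[17] hi=[20] -> (len(lo)=1, len(hi)=1, max(lo)=17)
Step 3: insert 9 -> lo=[9, 17] hi=[20] -> (len(lo)=2, len(hi)=1, max(lo)=17)
Step 4: insert 42 -> lo=[9, 17] hi=[20, 42] -> (len(lo)=2, len(hi)=2, max(lo)=17)
Step 5: insert 41 -> lo=[9, 17, 20] hi=[41, 42] -> (len(lo)=3, len(hi)=2, max(lo)=20)
Step 6: insert 23 -> lo=[9, 17, 20] hi=[23, 41, 42] -> (len(lo)=3, len(hi)=3, max(lo)=20)
Step 7: insert 5 -> lo=[5, 9, 17, 20] hi=[23, 41, 42] -> (len(lo)=4, len(hi)=3, max(lo)=20)
Step 8: insert 7 -> lo=[5, 7, 9, 17] hi=[20, 23, 41, 42] -> (len(lo)=4, len(hi)=4, max(lo)=17)
Step 9: insert 20 -> lo=[5, 7, 9, 17, 20] hi=[20, 23, 41, 42] -> (len(lo)=5, len(hi)=4, max(lo)=20)

Answer: (1,0,20) (1,1,17) (2,1,17) (2,2,17) (3,2,20) (3,3,20) (4,3,20) (4,4,17) (5,4,20)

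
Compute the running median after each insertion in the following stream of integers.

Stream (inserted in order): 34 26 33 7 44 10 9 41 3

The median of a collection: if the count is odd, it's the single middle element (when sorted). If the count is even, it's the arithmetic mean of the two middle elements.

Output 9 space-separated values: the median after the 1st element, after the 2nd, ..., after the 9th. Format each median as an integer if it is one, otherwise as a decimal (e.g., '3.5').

Answer: 34 30 33 29.5 33 29.5 26 29.5 26

Derivation:
Step 1: insert 34 -> lo=[34] (size 1, max 34) hi=[] (size 0) -> median=34
Step 2: insert 26 -> lo=[26] (size 1, max 26) hi=[34] (size 1, min 34) -> median=30
Step 3: insert 33 -> lo=[26, 33] (size 2, max 33) hi=[34] (size 1, min 34) -> median=33
Step 4: insert 7 -> lo=[7, 26] (size 2, max 26) hi=[33, 34] (size 2, min 33) -> median=29.5
Step 5: insert 44 -> lo=[7, 26, 33] (size 3, max 33) hi=[34, 44] (size 2, min 34) -> median=33
Step 6: insert 10 -> lo=[7, 10, 26] (size 3, max 26) hi=[33, 34, 44] (size 3, min 33) -> median=29.5
Step 7: insert 9 -> lo=[7, 9, 10, 26] (size 4, max 26) hi=[33, 34, 44] (size 3, min 33) -> median=26
Step 8: insert 41 -> lo=[7, 9, 10, 26] (size 4, max 26) hi=[33, 34, 41, 44] (size 4, min 33) -> median=29.5
Step 9: insert 3 -> lo=[3, 7, 9, 10, 26] (size 5, max 26) hi=[33, 34, 41, 44] (size 4, min 33) -> median=26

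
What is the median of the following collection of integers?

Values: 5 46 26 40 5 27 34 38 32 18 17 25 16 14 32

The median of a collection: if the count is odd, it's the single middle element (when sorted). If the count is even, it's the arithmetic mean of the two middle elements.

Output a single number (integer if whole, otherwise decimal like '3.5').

Step 1: insert 5 -> lo=[5] (size 1, max 5) hi=[] (size 0) -> median=5
Step 2: insert 46 -> lo=[5] (size 1, max 5) hi=[46] (size 1, min 46) -> median=25.5
Step 3: insert 26 -> lo=[5, 26] (size 2, max 26) hi=[46] (size 1, min 46) -> median=26
Step 4: insert 40 -> lo=[5, 26] (size 2, max 26) hi=[40, 46] (size 2, min 40) -> median=33
Step 5: insert 5 -> lo=[5, 5, 26] (size 3, max 26) hi=[40, 46] (size 2, min 40) -> median=26
Step 6: insert 27 -> lo=[5, 5, 26] (size 3, max 26) hi=[27, 40, 46] (size 3, min 27) -> median=26.5
Step 7: insert 34 -> lo=[5, 5, 26, 27] (size 4, max 27) hi=[34, 40, 46] (size 3, min 34) -> median=27
Step 8: insert 38 -> lo=[5, 5, 26, 27] (size 4, max 27) hi=[34, 38, 40, 46] (size 4, min 34) -> median=30.5
Step 9: insert 32 -> lo=[5, 5, 26, 27, 32] (size 5, max 32) hi=[34, 38, 40, 46] (size 4, min 34) -> median=32
Step 10: insert 18 -> lo=[5, 5, 18, 26, 27] (size 5, max 27) hi=[32, 34, 38, 40, 46] (size 5, min 32) -> median=29.5
Step 11: insert 17 -> lo=[5, 5, 17, 18, 26, 27] (size 6, max 27) hi=[32, 34, 38, 40, 46] (size 5, min 32) -> median=27
Step 12: insert 25 -> lo=[5, 5, 17, 18, 25, 26] (size 6, max 26) hi=[27, 32, 34, 38, 40, 46] (size 6, min 27) -> median=26.5
Step 13: insert 16 -> lo=[5, 5, 16, 17, 18, 25, 26] (size 7, max 26) hi=[27, 32, 34, 38, 40, 46] (size 6, min 27) -> median=26
Step 14: insert 14 -> lo=[5, 5, 14, 16, 17, 18, 25] (size 7, max 25) hi=[26, 27, 32, 34, 38, 40, 46] (size 7, min 26) -> median=25.5
Step 15: insert 32 -> lo=[5, 5, 14, 16, 17, 18, 25, 26] (size 8, max 26) hi=[27, 32, 32, 34, 38, 40, 46] (size 7, min 27) -> median=26

Answer: 26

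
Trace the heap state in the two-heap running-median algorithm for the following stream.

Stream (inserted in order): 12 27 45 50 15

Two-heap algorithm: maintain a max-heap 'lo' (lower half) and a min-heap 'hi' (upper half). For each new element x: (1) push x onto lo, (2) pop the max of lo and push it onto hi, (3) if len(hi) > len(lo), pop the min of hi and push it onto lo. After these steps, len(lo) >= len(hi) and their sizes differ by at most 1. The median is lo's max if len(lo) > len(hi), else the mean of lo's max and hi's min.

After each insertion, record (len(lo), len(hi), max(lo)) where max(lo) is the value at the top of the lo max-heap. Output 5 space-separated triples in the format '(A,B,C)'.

Step 1: insert 12 -> lo=[12] hi=[] -> (len(lo)=1, len(hi)=0, max(lo)=12)
Step 2: insert 27 -> lo=[12] hi=[27] -> (len(lo)=1, len(hi)=1, max(lo)=12)
Step 3: insert 45 -> lo=[12, 27] hi=[45] -> (len(lo)=2, len(hi)=1, max(lo)=27)
Step 4: insert 50 -> lo=[12, 27] hi=[45, 50] -> (len(lo)=2, len(hi)=2, max(lo)=27)
Step 5: insert 15 -> lo=[12, 15, 27] hi=[45, 50] -> (len(lo)=3, len(hi)=2, max(lo)=27)

Answer: (1,0,12) (1,1,12) (2,1,27) (2,2,27) (3,2,27)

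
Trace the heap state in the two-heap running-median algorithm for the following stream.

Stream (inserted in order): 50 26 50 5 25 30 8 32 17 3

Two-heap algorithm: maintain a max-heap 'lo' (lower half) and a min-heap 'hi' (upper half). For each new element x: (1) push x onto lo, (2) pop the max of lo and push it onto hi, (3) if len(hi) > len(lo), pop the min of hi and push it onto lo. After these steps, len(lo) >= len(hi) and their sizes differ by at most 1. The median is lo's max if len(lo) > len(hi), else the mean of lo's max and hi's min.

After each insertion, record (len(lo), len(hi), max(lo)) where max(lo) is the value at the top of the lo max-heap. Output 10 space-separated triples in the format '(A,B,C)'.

Step 1: insert 50 -> lo=[50] hi=[] -> (len(lo)=1, len(hi)=0, max(lo)=50)
Step 2: insert 26 -> lo=[26] hi=[50] -> (len(lo)=1, len(hi)=1, max(lo)=26)
Step 3: insert 50 -> lo=[26, 50] hi=[50] -> (len(lo)=2, len(hi)=1, max(lo)=50)
Step 4: insert 5 -> lo=[5, 26] hi=[50, 50] -> (len(lo)=2, len(hi)=2, max(lo)=26)
Step 5: insert 25 -> lo=[5, 25, 26] hi=[50, 50] -> (len(lo)=3, len(hi)=2, max(lo)=26)
Step 6: insert 30 -> lo=[5, 25, 26] hi=[30, 50, 50] -> (len(lo)=3, len(hi)=3, max(lo)=26)
Step 7: insert 8 -> lo=[5, 8, 25, 26] hi=[30, 50, 50] -> (len(lo)=4, len(hi)=3, max(lo)=26)
Step 8: insert 32 -> lo=[5, 8, 25, 26] hi=[30, 32, 50, 50] -> (len(lo)=4, len(hi)=4, max(lo)=26)
Step 9: insert 17 -> lo=[5, 8, 17, 25, 26] hi=[30, 32, 50, 50] -> (len(lo)=5, len(hi)=4, max(lo)=26)
Step 10: insert 3 -> lo=[3, 5, 8, 17, 25] hi=[26, 30, 32, 50, 50] -> (len(lo)=5, len(hi)=5, max(lo)=25)

Answer: (1,0,50) (1,1,26) (2,1,50) (2,2,26) (3,2,26) (3,3,26) (4,3,26) (4,4,26) (5,4,26) (5,5,25)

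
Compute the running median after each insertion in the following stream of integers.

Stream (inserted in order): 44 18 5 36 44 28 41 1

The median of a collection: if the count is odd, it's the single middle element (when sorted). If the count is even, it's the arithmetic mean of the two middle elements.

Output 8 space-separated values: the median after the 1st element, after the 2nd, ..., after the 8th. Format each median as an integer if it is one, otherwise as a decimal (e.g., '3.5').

Answer: 44 31 18 27 36 32 36 32

Derivation:
Step 1: insert 44 -> lo=[44] (size 1, max 44) hi=[] (size 0) -> median=44
Step 2: insert 18 -> lo=[18] (size 1, max 18) hi=[44] (size 1, min 44) -> median=31
Step 3: insert 5 -> lo=[5, 18] (size 2, max 18) hi=[44] (size 1, min 44) -> median=18
Step 4: insert 36 -> lo=[5, 18] (size 2, max 18) hi=[36, 44] (size 2, min 36) -> median=27
Step 5: insert 44 -> lo=[5, 18, 36] (size 3, max 36) hi=[44, 44] (size 2, min 44) -> median=36
Step 6: insert 28 -> lo=[5, 18, 28] (size 3, max 28) hi=[36, 44, 44] (size 3, min 36) -> median=32
Step 7: insert 41 -> lo=[5, 18, 28, 36] (size 4, max 36) hi=[41, 44, 44] (size 3, min 41) -> median=36
Step 8: insert 1 -> lo=[1, 5, 18, 28] (size 4, max 28) hi=[36, 41, 44, 44] (size 4, min 36) -> median=32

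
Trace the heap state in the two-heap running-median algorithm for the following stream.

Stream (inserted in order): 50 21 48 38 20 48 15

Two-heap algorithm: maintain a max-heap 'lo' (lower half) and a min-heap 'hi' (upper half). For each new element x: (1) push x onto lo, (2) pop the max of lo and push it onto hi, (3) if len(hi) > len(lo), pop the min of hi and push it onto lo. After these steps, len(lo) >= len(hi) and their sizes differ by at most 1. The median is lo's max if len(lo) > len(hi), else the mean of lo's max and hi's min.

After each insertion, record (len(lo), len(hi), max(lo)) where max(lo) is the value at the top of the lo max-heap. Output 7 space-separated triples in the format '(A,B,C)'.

Answer: (1,0,50) (1,1,21) (2,1,48) (2,2,38) (3,2,38) (3,3,38) (4,3,38)

Derivation:
Step 1: insert 50 -> lo=[50] hi=[] -> (len(lo)=1, len(hi)=0, max(lo)=50)
Step 2: insert 21 -> lo=[21] hi=[50] -> (len(lo)=1, len(hi)=1, max(lo)=21)
Step 3: insert 48 -> lo=[21, 48] hi=[50] -> (len(lo)=2, len(hi)=1, max(lo)=48)
Step 4: insert 38 -> lo=[21, 38] hi=[48, 50] -> (len(lo)=2, len(hi)=2, max(lo)=38)
Step 5: insert 20 -> lo=[20, 21, 38] hi=[48, 50] -> (len(lo)=3, len(hi)=2, max(lo)=38)
Step 6: insert 48 -> lo=[20, 21, 38] hi=[48, 48, 50] -> (len(lo)=3, len(hi)=3, max(lo)=38)
Step 7: insert 15 -> lo=[15, 20, 21, 38] hi=[48, 48, 50] -> (len(lo)=4, len(hi)=3, max(lo)=38)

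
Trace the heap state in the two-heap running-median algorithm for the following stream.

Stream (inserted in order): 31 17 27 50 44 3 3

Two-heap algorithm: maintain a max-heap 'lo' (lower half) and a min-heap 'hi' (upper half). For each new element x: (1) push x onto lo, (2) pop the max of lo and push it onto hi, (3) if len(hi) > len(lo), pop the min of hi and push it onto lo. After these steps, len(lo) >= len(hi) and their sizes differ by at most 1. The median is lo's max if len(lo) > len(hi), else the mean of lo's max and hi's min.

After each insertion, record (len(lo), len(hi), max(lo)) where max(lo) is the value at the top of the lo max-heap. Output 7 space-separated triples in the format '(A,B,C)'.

Step 1: insert 31 -> lo=[31] hi=[] -> (len(lo)=1, len(hi)=0, max(lo)=31)
Step 2: insert 17 -> lo=[17] hi=[31] -> (len(lo)=1, len(hi)=1, max(lo)=17)
Step 3: insert 27 -> lo=[17, 27] hi=[31] -> (len(lo)=2, len(hi)=1, max(lo)=27)
Step 4: insert 50 -> lo=[17, 27] hi=[31, 50] -> (len(lo)=2, len(hi)=2, max(lo)=27)
Step 5: insert 44 -> lo=[17, 27, 31] hi=[44, 50] -> (len(lo)=3, len(hi)=2, max(lo)=31)
Step 6: insert 3 -> lo=[3, 17, 27] hi=[31, 44, 50] -> (len(lo)=3, len(hi)=3, max(lo)=27)
Step 7: insert 3 -> lo=[3, 3, 17, 27] hi=[31, 44, 50] -> (len(lo)=4, len(hi)=3, max(lo)=27)

Answer: (1,0,31) (1,1,17) (2,1,27) (2,2,27) (3,2,31) (3,3,27) (4,3,27)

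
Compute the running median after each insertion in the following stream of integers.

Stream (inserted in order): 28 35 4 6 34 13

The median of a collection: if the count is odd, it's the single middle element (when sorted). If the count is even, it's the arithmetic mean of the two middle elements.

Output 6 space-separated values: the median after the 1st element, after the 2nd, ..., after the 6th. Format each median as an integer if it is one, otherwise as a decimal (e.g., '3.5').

Step 1: insert 28 -> lo=[28] (size 1, max 28) hi=[] (size 0) -> median=28
Step 2: insert 35 -> lo=[28] (size 1, max 28) hi=[35] (size 1, min 35) -> median=31.5
Step 3: insert 4 -> lo=[4, 28] (size 2, max 28) hi=[35] (size 1, min 35) -> median=28
Step 4: insert 6 -> lo=[4, 6] (size 2, max 6) hi=[28, 35] (size 2, min 28) -> median=17
Step 5: insert 34 -> lo=[4, 6, 28] (size 3, max 28) hi=[34, 35] (size 2, min 34) -> median=28
Step 6: insert 13 -> lo=[4, 6, 13] (size 3, max 13) hi=[28, 34, 35] (size 3, min 28) -> median=20.5

Answer: 28 31.5 28 17 28 20.5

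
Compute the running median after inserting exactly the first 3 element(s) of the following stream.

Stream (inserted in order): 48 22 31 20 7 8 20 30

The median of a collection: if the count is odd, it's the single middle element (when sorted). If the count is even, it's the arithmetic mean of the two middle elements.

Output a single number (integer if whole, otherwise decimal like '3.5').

Answer: 31

Derivation:
Step 1: insert 48 -> lo=[48] (size 1, max 48) hi=[] (size 0) -> median=48
Step 2: insert 22 -> lo=[22] (size 1, max 22) hi=[48] (size 1, min 48) -> median=35
Step 3: insert 31 -> lo=[22, 31] (size 2, max 31) hi=[48] (size 1, min 48) -> median=31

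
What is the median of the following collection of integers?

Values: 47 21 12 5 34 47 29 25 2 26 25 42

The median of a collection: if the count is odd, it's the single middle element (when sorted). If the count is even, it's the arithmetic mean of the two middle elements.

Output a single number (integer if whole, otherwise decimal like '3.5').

Step 1: insert 47 -> lo=[47] (size 1, max 47) hi=[] (size 0) -> median=47
Step 2: insert 21 -> lo=[21] (size 1, max 21) hi=[47] (size 1, min 47) -> median=34
Step 3: insert 12 -> lo=[12, 21] (size 2, max 21) hi=[47] (size 1, min 47) -> median=21
Step 4: insert 5 -> lo=[5, 12] (size 2, max 12) hi=[21, 47] (size 2, min 21) -> median=16.5
Step 5: insert 34 -> lo=[5, 12, 21] (size 3, max 21) hi=[34, 47] (size 2, min 34) -> median=21
Step 6: insert 47 -> lo=[5, 12, 21] (size 3, max 21) hi=[34, 47, 47] (size 3, min 34) -> median=27.5
Step 7: insert 29 -> lo=[5, 12, 21, 29] (size 4, max 29) hi=[34, 47, 47] (size 3, min 34) -> median=29
Step 8: insert 25 -> lo=[5, 12, 21, 25] (size 4, max 25) hi=[29, 34, 47, 47] (size 4, min 29) -> median=27
Step 9: insert 2 -> lo=[2, 5, 12, 21, 25] (size 5, max 25) hi=[29, 34, 47, 47] (size 4, min 29) -> median=25
Step 10: insert 26 -> lo=[2, 5, 12, 21, 25] (size 5, max 25) hi=[26, 29, 34, 47, 47] (size 5, min 26) -> median=25.5
Step 11: insert 25 -> lo=[2, 5, 12, 21, 25, 25] (size 6, max 25) hi=[26, 29, 34, 47, 47] (size 5, min 26) -> median=25
Step 12: insert 42 -> lo=[2, 5, 12, 21, 25, 25] (size 6, max 25) hi=[26, 29, 34, 42, 47, 47] (size 6, min 26) -> median=25.5

Answer: 25.5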